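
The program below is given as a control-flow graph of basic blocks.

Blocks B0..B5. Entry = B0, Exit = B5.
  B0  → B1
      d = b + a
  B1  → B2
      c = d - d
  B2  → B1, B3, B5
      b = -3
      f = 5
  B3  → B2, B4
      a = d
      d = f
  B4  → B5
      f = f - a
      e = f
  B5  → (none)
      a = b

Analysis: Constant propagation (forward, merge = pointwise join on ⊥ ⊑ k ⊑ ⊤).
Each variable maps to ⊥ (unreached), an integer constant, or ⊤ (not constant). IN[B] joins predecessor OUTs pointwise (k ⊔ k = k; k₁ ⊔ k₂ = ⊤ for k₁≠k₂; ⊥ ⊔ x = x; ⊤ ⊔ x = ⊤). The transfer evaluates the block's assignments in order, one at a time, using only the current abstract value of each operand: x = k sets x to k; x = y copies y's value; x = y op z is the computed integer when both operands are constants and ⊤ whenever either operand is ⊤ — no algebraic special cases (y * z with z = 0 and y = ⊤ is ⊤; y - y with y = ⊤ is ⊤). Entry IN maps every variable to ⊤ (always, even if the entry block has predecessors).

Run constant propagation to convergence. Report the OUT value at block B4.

Converged values:
  B0:  IN=(all ⊤)  OUT=(all ⊤)
  B1:  IN=(all ⊤)  OUT=(all ⊤)
  B2:  IN=(all ⊤)  OUT={b:-3, f:5; rest ⊤}
  B3:  IN={b:-3, f:5; rest ⊤}  OUT={b:-3, d:5, f:5; rest ⊤}
  B4:  IN={b:-3, d:5, f:5; rest ⊤}  OUT={b:-3, d:5; rest ⊤}
  B5:  IN={b:-3; rest ⊤}  OUT={a:-3, b:-3; rest ⊤}

Merge at B4: IN[B4] = OUT[B3] = {a: ⊤, b: -3, c: ⊤, d: 5, e: ⊤, f: 5}
Applying B4's transfer function to that IN value gives OUT[B4] (row B4 above).

Answer: {a: ⊤, b: -3, c: ⊤, d: 5, e: ⊤, f: ⊤}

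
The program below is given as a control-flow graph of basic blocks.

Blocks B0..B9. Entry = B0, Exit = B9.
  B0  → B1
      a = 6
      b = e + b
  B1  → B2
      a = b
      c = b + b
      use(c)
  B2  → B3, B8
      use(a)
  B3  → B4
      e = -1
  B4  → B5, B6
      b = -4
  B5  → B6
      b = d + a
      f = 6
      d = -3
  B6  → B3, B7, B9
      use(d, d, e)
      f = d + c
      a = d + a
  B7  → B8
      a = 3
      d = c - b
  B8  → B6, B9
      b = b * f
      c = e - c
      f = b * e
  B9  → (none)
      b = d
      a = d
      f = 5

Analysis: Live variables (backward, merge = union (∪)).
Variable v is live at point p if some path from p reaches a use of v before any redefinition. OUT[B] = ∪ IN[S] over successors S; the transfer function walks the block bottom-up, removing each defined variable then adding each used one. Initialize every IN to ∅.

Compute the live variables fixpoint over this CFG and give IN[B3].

Answer: {a, c, d}

Derivation:
Fixpoint table:
  B0:   IN={b, d, e, f}   OUT={b, d, e, f}
  B1:   IN={b, d, e, f}   OUT={a, b, c, d, e, f}
  B2:   IN={a, b, c, d, e, f}   OUT={a, b, c, d, e, f}
  B3:   IN={a, c, d}   OUT={a, c, d, e}
  B4:   IN={a, c, d, e}   OUT={a, b, c, d, e}
  B5:   IN={a, c, d, e}   OUT={a, b, c, d, e}
  B6:   IN={a, b, c, d, e}   OUT={a, b, c, d, e, f}
  B7:   IN={b, c, e, f}   OUT={a, b, c, d, e, f}
  B8:   IN={a, b, c, d, e, f}   OUT={a, b, c, d, e}
  B9:   IN={d}   OUT={}

Merge at B3: OUT[B3] = IN[B4] = {a, c, d, e}
Applying B3's transfer function to that OUT value gives IN[B3] (row B3 above).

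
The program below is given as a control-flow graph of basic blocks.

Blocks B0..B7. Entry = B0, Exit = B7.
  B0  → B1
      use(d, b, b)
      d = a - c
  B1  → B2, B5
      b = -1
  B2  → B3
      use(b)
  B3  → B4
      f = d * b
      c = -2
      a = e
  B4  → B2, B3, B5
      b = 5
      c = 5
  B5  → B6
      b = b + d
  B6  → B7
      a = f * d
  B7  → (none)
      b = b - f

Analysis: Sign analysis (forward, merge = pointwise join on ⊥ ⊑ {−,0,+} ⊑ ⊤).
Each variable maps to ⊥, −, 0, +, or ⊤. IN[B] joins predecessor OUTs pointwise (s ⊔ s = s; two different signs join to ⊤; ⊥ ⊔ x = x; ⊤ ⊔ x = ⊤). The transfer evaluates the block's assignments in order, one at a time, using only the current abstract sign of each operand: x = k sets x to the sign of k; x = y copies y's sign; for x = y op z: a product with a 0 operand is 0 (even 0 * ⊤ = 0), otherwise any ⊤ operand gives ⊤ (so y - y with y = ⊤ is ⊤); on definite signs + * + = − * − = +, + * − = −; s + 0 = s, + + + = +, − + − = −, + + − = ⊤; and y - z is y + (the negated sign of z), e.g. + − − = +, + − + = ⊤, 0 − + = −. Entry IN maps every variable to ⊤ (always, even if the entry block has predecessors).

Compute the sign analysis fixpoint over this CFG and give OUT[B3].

Per-block solution:
  B0: | IN=(all ⊤) | OUT=(all ⊤)
  B1: | IN=(all ⊤) | OUT={b:-; rest ⊤}
  B2: | IN=(all ⊤) | OUT=(all ⊤)
  B3: | IN=(all ⊤) | OUT={c:-; rest ⊤}
  B4: | IN={c:-; rest ⊤} | OUT={b:+, c:+; rest ⊤}
  B5: | IN=(all ⊤) | OUT=(all ⊤)
  B6: | IN=(all ⊤) | OUT=(all ⊤)
  B7: | IN=(all ⊤) | OUT=(all ⊤)

Merge at B3: IN[B3] = OUT[B2] ⊔ OUT[B4] = {a: ⊤, b: ⊤, c: ⊤, d: ⊤, e: ⊤, f: ⊤}
Applying B3's transfer function to that IN value gives OUT[B3] (row B3 above).

Answer: {a: ⊤, b: ⊤, c: -, d: ⊤, e: ⊤, f: ⊤}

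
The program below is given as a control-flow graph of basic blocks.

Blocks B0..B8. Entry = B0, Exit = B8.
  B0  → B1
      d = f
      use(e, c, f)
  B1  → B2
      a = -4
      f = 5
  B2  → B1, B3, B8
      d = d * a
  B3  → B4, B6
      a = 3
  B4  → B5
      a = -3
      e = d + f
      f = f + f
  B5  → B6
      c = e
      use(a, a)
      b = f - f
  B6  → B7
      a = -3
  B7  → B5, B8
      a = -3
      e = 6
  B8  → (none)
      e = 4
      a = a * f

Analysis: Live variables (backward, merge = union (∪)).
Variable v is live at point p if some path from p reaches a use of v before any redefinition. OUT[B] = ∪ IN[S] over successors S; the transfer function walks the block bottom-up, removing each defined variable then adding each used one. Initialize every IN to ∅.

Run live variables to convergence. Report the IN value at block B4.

Answer: {d, f}

Trace:
Converged values:
  B0:   IN={c, e, f}   OUT={d}
  B1:   IN={d}   OUT={a, d, f}
  B2:   IN={a, d, f}   OUT={a, d, f}
  B3:   IN={d, f}   OUT={d, f}
  B4:   IN={d, f}   OUT={a, e, f}
  B5:   IN={a, e, f}   OUT={f}
  B6:   IN={f}   OUT={f}
  B7:   IN={f}   OUT={a, e, f}
  B8:   IN={a, f}   OUT={}

Merge at B4: OUT[B4] = IN[B5] = {a, e, f}
Applying B4's transfer function to that OUT value gives IN[B4] (row B4 above).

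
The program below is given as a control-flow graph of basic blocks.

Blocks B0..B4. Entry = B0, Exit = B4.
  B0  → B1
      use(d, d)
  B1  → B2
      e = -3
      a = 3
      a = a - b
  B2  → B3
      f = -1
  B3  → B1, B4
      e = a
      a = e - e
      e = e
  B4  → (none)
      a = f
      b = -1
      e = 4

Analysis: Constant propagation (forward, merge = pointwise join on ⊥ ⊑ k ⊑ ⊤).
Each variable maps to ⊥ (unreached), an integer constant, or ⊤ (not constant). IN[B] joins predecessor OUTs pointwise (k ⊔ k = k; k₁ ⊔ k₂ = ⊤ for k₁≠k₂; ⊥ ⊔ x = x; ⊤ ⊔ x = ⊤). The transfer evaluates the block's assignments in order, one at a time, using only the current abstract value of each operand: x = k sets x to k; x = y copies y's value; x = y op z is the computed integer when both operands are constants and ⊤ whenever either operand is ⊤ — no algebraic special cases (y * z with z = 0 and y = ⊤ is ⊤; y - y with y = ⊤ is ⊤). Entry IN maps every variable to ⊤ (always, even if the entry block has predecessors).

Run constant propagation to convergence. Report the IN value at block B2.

Answer: {a: ⊤, b: ⊤, c: ⊤, d: ⊤, e: -3, f: ⊤}

Derivation:
Per-block solution:
  B0:   IN=(all ⊤)   OUT=(all ⊤)
  B1:   IN=(all ⊤)   OUT={e:-3; rest ⊤}
  B2:   IN={e:-3; rest ⊤}   OUT={e:-3, f:-1; rest ⊤}
  B3:   IN={e:-3, f:-1; rest ⊤}   OUT={f:-1; rest ⊤}
  B4:   IN={f:-1; rest ⊤}   OUT={a:-1, b:-1, e:4, f:-1; rest ⊤}

Merge at B2: IN[B2] = OUT[B1] = {a: ⊤, b: ⊤, c: ⊤, d: ⊤, e: -3, f: ⊤}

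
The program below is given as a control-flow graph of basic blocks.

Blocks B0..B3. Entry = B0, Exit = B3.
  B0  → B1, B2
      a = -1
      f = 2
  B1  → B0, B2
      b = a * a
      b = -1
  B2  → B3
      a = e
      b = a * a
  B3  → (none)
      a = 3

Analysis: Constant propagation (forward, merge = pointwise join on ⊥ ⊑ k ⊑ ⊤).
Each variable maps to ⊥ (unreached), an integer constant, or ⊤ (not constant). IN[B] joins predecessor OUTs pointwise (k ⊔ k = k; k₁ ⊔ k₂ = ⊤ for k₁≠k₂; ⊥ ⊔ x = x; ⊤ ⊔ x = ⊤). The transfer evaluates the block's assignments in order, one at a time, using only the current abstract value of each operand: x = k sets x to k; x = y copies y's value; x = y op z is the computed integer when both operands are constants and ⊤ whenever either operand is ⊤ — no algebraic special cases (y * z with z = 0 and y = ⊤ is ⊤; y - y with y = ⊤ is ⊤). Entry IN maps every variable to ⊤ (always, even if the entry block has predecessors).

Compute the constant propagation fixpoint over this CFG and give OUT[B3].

Answer: {a: 3, b: ⊤, c: ⊤, d: ⊤, e: ⊤, f: 2}

Trace:
Converged values:
  B0:   IN=(all ⊤)   OUT={a:-1, f:2; rest ⊤}
  B1:   IN={a:-1, f:2; rest ⊤}   OUT={a:-1, b:-1, f:2; rest ⊤}
  B2:   IN={a:-1, f:2; rest ⊤}   OUT={f:2; rest ⊤}
  B3:   IN={f:2; rest ⊤}   OUT={a:3, f:2; rest ⊤}

Merge at B3: IN[B3] = OUT[B2] = {a: ⊤, b: ⊤, c: ⊤, d: ⊤, e: ⊤, f: 2}
Applying B3's transfer function to that IN value gives OUT[B3] (row B3 above).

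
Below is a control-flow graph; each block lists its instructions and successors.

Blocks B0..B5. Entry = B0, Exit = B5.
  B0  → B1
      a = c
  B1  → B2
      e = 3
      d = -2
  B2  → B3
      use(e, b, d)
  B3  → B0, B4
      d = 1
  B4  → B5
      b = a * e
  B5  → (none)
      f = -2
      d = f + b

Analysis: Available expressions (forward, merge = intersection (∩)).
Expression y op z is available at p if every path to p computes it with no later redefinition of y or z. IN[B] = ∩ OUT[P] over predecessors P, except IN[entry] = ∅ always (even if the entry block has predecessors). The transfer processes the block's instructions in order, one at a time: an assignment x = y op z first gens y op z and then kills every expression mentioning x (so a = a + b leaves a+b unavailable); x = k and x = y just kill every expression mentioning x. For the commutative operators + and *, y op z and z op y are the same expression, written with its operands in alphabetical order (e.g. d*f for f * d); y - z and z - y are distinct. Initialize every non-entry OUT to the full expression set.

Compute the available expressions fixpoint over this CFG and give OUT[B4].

Answer: {a*e}

Derivation:
Per-block solution:
  B0: | IN={} | OUT={}
  B1: | IN={} | OUT={}
  B2: | IN={} | OUT={}
  B3: | IN={} | OUT={}
  B4: | IN={} | OUT={a*e}
  B5: | IN={a*e} | OUT={a*e, b+f}

Merge at B4: IN[B4] = OUT[B3] = {}
Applying B4's transfer function to that IN value gives OUT[B4] (row B4 above).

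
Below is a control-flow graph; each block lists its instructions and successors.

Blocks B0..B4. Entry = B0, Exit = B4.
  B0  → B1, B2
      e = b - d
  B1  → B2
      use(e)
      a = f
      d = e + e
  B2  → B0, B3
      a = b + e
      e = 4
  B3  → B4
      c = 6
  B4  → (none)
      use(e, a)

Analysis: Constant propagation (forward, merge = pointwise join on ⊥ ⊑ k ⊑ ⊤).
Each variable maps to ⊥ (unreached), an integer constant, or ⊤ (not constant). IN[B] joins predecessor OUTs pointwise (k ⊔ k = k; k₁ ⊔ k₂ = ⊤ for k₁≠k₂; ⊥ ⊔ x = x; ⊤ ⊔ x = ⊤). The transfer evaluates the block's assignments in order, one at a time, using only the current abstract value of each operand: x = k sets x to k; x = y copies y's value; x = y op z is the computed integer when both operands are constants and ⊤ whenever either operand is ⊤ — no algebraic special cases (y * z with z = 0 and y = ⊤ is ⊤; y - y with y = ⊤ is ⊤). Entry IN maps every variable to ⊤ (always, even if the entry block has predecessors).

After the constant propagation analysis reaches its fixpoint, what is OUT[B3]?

Converged values:
  B0:   IN=(all ⊤)   OUT=(all ⊤)
  B1:   IN=(all ⊤)   OUT=(all ⊤)
  B2:   IN=(all ⊤)   OUT={e:4; rest ⊤}
  B3:   IN={e:4; rest ⊤}   OUT={c:6, e:4; rest ⊤}
  B4:   IN={c:6, e:4; rest ⊤}   OUT={c:6, e:4; rest ⊤}

Merge at B3: IN[B3] = OUT[B2] = {a: ⊤, b: ⊤, c: ⊤, d: ⊤, e: 4, f: ⊤}
Applying B3's transfer function to that IN value gives OUT[B3] (row B3 above).

Answer: {a: ⊤, b: ⊤, c: 6, d: ⊤, e: 4, f: ⊤}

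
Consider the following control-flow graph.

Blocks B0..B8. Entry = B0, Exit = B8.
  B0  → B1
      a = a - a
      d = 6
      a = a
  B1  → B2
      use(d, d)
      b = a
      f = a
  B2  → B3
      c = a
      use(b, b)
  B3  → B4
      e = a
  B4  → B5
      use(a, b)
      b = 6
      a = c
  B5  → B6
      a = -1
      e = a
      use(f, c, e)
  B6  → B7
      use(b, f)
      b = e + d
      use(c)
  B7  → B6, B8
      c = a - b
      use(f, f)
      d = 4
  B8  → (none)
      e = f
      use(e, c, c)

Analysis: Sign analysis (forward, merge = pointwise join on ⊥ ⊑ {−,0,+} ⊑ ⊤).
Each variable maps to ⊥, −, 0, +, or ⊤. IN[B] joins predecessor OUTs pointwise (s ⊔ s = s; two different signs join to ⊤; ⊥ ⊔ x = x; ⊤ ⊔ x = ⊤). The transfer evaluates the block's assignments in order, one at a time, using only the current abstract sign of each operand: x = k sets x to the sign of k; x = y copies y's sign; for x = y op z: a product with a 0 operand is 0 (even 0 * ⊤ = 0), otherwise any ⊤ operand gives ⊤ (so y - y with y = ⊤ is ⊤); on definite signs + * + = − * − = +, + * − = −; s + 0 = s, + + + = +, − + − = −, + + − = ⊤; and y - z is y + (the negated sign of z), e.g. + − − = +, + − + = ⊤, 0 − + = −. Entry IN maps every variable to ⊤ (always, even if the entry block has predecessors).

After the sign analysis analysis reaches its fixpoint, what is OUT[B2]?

Answer: {a: ⊤, b: ⊤, c: ⊤, d: +, e: ⊤, f: ⊤}

Derivation:
Converged values:
  B0:   IN=(all ⊤)   OUT={d:+; rest ⊤}
  B1:   IN={d:+; rest ⊤}   OUT={d:+; rest ⊤}
  B2:   IN={d:+; rest ⊤}   OUT={d:+; rest ⊤}
  B3:   IN={d:+; rest ⊤}   OUT={d:+; rest ⊤}
  B4:   IN={d:+; rest ⊤}   OUT={b:+, d:+; rest ⊤}
  B5:   IN={b:+, d:+; rest ⊤}   OUT={a:-, b:+, d:+, e:-; rest ⊤}
  B6:   IN={a:-, d:+, e:-; rest ⊤}   OUT={a:-, d:+, e:-; rest ⊤}
  B7:   IN={a:-, d:+, e:-; rest ⊤}   OUT={a:-, d:+, e:-; rest ⊤}
  B8:   IN={a:-, d:+, e:-; rest ⊤}   OUT={a:-, d:+; rest ⊤}

Merge at B2: IN[B2] = OUT[B1] = {a: ⊤, b: ⊤, c: ⊤, d: +, e: ⊤, f: ⊤}
Applying B2's transfer function to that IN value gives OUT[B2] (row B2 above).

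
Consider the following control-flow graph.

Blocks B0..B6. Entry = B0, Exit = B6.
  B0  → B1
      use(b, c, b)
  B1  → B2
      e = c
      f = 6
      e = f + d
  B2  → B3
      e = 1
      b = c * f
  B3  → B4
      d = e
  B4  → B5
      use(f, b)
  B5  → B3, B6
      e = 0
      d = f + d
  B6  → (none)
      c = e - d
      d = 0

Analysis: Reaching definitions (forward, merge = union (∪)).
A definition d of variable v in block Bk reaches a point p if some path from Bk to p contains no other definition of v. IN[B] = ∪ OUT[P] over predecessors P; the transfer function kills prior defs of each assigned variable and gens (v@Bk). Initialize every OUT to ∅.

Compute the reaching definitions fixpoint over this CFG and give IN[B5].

Answer: {b@B2, d@B3, e@B2, e@B5, f@B1}

Working:
Fixpoint table:
  B0:  IN={}  OUT={}
  B1:  IN={}  OUT={e@B1, f@B1}
  B2:  IN={e@B1, f@B1}  OUT={b@B2, e@B2, f@B1}
  B3:  IN={b@B2, d@B5, e@B2, e@B5, f@B1}  OUT={b@B2, d@B3, e@B2, e@B5, f@B1}
  B4:  IN={b@B2, d@B3, e@B2, e@B5, f@B1}  OUT={b@B2, d@B3, e@B2, e@B5, f@B1}
  B5:  IN={b@B2, d@B3, e@B2, e@B5, f@B1}  OUT={b@B2, d@B5, e@B5, f@B1}
  B6:  IN={b@B2, d@B5, e@B5, f@B1}  OUT={b@B2, c@B6, d@B6, e@B5, f@B1}

Merge at B5: IN[B5] = OUT[B4] = {b@B2, d@B3, e@B2, e@B5, f@B1}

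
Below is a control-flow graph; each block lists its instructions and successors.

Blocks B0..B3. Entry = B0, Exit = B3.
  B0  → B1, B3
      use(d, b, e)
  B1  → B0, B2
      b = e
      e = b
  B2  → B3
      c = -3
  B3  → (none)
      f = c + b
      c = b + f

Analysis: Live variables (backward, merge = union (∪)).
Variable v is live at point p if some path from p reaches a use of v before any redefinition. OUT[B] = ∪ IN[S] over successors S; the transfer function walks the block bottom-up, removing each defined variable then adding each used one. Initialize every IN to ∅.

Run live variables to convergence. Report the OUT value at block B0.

Fixpoint table:
  B0: | IN={b, c, d, e} | OUT={b, c, d, e}
  B1: | IN={c, d, e} | OUT={b, c, d, e}
  B2: | IN={b} | OUT={b, c}
  B3: | IN={b, c} | OUT={}

Merge at B0: OUT[B0] = IN[B1] ⊔ IN[B3] = {b, c, d, e}

Answer: {b, c, d, e}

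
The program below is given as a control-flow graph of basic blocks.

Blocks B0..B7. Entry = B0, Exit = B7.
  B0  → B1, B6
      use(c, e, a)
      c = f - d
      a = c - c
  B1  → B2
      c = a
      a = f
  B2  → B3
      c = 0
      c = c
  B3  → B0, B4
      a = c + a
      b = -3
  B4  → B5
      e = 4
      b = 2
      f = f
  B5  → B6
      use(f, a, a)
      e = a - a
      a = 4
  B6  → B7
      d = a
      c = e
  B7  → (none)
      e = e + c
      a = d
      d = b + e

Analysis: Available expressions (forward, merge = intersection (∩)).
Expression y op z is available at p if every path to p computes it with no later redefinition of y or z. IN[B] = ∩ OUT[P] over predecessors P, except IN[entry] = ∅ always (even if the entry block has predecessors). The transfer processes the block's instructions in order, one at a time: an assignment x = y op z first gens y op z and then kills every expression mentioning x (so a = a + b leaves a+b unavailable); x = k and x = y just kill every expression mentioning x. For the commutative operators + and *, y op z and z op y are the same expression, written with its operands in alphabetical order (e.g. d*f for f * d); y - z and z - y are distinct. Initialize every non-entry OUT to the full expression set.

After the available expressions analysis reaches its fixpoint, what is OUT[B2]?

Fixpoint table:
  B0:  IN={}  OUT={c-c, f-d}
  B1:  IN={c-c, f-d}  OUT={f-d}
  B2:  IN={f-d}  OUT={f-d}
  B3:  IN={f-d}  OUT={f-d}
  B4:  IN={f-d}  OUT={}
  B5:  IN={}  OUT={}
  B6:  IN={}  OUT={}
  B7:  IN={}  OUT={b+e}

Merge at B2: IN[B2] = OUT[B1] = {f-d}
Applying B2's transfer function to that IN value gives OUT[B2] (row B2 above).

Answer: {f-d}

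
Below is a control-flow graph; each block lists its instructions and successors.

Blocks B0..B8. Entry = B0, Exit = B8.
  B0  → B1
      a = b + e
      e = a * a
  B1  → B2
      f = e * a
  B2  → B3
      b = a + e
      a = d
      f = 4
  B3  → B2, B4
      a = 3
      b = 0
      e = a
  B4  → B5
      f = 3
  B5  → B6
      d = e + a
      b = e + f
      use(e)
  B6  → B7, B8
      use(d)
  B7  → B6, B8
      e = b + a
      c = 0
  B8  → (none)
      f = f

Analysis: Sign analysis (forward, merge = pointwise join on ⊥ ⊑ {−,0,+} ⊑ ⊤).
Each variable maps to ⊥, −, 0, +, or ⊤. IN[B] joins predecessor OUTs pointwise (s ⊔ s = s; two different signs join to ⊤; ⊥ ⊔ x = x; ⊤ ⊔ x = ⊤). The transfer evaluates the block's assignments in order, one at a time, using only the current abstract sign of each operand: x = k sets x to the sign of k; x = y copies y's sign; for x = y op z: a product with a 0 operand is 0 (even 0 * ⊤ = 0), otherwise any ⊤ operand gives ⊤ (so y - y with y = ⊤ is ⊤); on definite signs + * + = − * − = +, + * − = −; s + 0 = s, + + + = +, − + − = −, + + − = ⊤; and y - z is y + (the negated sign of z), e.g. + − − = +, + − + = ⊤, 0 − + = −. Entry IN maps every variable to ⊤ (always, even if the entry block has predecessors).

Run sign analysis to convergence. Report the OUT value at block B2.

Answer: {a: ⊤, b: ⊤, c: ⊤, d: ⊤, e: ⊤, f: +}

Working:
Per-block solution:
  B0:   IN=(all ⊤)   OUT=(all ⊤)
  B1:   IN=(all ⊤)   OUT=(all ⊤)
  B2:   IN=(all ⊤)   OUT={f:+; rest ⊤}
  B3:   IN={f:+; rest ⊤}   OUT={a:+, b:0, e:+, f:+; rest ⊤}
  B4:   IN={a:+, b:0, e:+, f:+; rest ⊤}   OUT={a:+, b:0, e:+, f:+; rest ⊤}
  B5:   IN={a:+, b:0, e:+, f:+; rest ⊤}   OUT={a:+, b:+, d:+, e:+, f:+; rest ⊤}
  B6:   IN={a:+, b:+, d:+, e:+, f:+; rest ⊤}   OUT={a:+, b:+, d:+, e:+, f:+; rest ⊤}
  B7:   IN={a:+, b:+, d:+, e:+, f:+; rest ⊤}   OUT={a:+, b:+, c:0, d:+, e:+, f:+; rest ⊤}
  B8:   IN={a:+, b:+, d:+, e:+, f:+; rest ⊤}   OUT={a:+, b:+, d:+, e:+, f:+; rest ⊤}

Merge at B2: IN[B2] = OUT[B1] ⊔ OUT[B3] = {a: ⊤, b: ⊤, c: ⊤, d: ⊤, e: ⊤, f: ⊤}
Applying B2's transfer function to that IN value gives OUT[B2] (row B2 above).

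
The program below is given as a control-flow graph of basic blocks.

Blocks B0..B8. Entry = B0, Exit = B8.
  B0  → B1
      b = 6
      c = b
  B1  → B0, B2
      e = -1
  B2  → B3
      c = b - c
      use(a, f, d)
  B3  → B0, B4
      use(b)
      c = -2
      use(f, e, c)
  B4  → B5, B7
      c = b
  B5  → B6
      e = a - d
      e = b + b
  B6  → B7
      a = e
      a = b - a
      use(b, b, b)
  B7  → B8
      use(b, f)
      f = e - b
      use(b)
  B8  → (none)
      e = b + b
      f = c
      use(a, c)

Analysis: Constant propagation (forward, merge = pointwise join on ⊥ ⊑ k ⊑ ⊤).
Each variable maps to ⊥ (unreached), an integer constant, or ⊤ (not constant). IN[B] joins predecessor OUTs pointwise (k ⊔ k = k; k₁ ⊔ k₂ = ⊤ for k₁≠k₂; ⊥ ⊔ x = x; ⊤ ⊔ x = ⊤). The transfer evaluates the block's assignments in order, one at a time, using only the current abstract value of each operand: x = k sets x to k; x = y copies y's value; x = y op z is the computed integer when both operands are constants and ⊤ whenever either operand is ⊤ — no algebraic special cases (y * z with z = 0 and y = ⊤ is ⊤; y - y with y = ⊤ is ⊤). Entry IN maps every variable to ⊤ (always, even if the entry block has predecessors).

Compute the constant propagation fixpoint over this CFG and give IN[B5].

Fixpoint table:
  B0:   IN=(all ⊤)   OUT={b:6, c:6; rest ⊤}
  B1:   IN={b:6, c:6; rest ⊤}   OUT={b:6, c:6, e:-1; rest ⊤}
  B2:   IN={b:6, c:6, e:-1; rest ⊤}   OUT={b:6, c:0, e:-1; rest ⊤}
  B3:   IN={b:6, c:0, e:-1; rest ⊤}   OUT={b:6, c:-2, e:-1; rest ⊤}
  B4:   IN={b:6, c:-2, e:-1; rest ⊤}   OUT={b:6, c:6, e:-1; rest ⊤}
  B5:   IN={b:6, c:6, e:-1; rest ⊤}   OUT={b:6, c:6, e:12; rest ⊤}
  B6:   IN={b:6, c:6, e:12; rest ⊤}   OUT={a:-6, b:6, c:6, e:12; rest ⊤}
  B7:   IN={b:6, c:6; rest ⊤}   OUT={b:6, c:6; rest ⊤}
  B8:   IN={b:6, c:6; rest ⊤}   OUT={b:6, c:6, e:12, f:6; rest ⊤}

Merge at B5: IN[B5] = OUT[B4] = {a: ⊤, b: 6, c: 6, d: ⊤, e: -1, f: ⊤}

Answer: {a: ⊤, b: 6, c: 6, d: ⊤, e: -1, f: ⊤}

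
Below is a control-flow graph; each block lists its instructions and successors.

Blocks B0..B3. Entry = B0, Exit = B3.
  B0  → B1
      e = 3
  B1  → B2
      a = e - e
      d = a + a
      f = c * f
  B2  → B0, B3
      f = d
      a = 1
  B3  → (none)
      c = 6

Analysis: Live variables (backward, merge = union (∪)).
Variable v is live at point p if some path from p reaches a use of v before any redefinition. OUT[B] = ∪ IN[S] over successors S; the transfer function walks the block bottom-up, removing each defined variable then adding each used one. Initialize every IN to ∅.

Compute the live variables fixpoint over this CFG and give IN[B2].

Answer: {c, d}

Working:
Per-block solution:
  B0:  IN={c, f}  OUT={c, e, f}
  B1:  IN={c, e, f}  OUT={c, d}
  B2:  IN={c, d}  OUT={c, f}
  B3:  IN={}  OUT={}

Merge at B2: OUT[B2] = IN[B0] ⊔ IN[B3] = {c, f}
Applying B2's transfer function to that OUT value gives IN[B2] (row B2 above).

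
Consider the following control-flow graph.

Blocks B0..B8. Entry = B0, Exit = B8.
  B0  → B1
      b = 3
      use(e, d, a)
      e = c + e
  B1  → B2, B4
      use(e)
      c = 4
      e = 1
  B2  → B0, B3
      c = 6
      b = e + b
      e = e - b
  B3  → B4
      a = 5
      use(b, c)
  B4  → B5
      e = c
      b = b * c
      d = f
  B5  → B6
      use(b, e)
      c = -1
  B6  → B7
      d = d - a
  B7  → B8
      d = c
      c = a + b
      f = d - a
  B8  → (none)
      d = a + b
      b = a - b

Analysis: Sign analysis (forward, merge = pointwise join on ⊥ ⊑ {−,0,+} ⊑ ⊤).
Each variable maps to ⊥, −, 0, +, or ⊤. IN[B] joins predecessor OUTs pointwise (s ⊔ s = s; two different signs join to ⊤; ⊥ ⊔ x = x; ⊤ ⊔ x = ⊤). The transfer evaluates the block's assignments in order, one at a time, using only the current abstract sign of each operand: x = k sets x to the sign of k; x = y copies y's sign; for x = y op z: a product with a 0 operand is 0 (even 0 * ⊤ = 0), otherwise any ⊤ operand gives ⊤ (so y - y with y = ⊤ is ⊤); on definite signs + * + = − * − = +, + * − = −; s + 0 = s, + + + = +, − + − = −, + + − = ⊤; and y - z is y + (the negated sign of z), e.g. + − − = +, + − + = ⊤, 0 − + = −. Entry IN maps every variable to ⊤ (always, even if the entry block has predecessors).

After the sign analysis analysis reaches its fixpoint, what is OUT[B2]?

Converged values:
  B0: | IN=(all ⊤) | OUT={b:+; rest ⊤}
  B1: | IN={b:+; rest ⊤} | OUT={b:+, c:+, e:+; rest ⊤}
  B2: | IN={b:+, c:+, e:+; rest ⊤} | OUT={b:+, c:+; rest ⊤}
  B3: | IN={b:+, c:+; rest ⊤} | OUT={a:+, b:+, c:+; rest ⊤}
  B4: | IN={b:+, c:+; rest ⊤} | OUT={b:+, c:+, e:+; rest ⊤}
  B5: | IN={b:+, c:+, e:+; rest ⊤} | OUT={b:+, c:-, e:+; rest ⊤}
  B6: | IN={b:+, c:-, e:+; rest ⊤} | OUT={b:+, c:-, e:+; rest ⊤}
  B7: | IN={b:+, c:-, e:+; rest ⊤} | OUT={b:+, d:-, e:+; rest ⊤}
  B8: | IN={b:+, d:-, e:+; rest ⊤} | OUT={e:+; rest ⊤}

Merge at B2: IN[B2] = OUT[B1] = {a: ⊤, b: +, c: +, d: ⊤, e: +, f: ⊤}
Applying B2's transfer function to that IN value gives OUT[B2] (row B2 above).

Answer: {a: ⊤, b: +, c: +, d: ⊤, e: ⊤, f: ⊤}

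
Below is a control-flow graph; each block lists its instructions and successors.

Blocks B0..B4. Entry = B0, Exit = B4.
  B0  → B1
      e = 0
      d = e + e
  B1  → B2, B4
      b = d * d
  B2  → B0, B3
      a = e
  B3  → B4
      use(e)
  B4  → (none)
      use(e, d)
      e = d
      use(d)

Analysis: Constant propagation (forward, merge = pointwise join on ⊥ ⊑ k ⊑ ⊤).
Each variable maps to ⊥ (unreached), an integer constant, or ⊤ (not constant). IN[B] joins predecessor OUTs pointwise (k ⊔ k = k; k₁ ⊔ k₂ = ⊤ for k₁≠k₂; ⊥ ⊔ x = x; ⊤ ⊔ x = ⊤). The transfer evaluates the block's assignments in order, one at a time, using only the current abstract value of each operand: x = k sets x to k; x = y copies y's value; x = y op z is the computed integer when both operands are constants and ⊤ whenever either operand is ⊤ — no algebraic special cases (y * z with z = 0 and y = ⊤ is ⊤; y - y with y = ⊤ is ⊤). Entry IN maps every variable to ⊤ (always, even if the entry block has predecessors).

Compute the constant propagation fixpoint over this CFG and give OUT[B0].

Fixpoint table:
  B0:   IN=(all ⊤)   OUT={d:0, e:0; rest ⊤}
  B1:   IN={d:0, e:0; rest ⊤}   OUT={b:0, d:0, e:0; rest ⊤}
  B2:   IN={b:0, d:0, e:0; rest ⊤}   OUT={a:0, b:0, d:0, e:0; rest ⊤}
  B3:   IN={a:0, b:0, d:0, e:0; rest ⊤}   OUT={a:0, b:0, d:0, e:0; rest ⊤}
  B4:   IN={b:0, d:0, e:0; rest ⊤}   OUT={b:0, d:0, e:0; rest ⊤}

Merge at B0 (entry node, so the boundary value (all ⊤) is joined with the incoming edge(s)): IN[B0] = (all ⊤) ⊔ OUT[B2] = {a: ⊤, b: ⊤, c: ⊤, d: ⊤, e: ⊤, f: ⊤}
Applying B0's transfer function to that IN value gives OUT[B0] (row B0 above).

Answer: {a: ⊤, b: ⊤, c: ⊤, d: 0, e: 0, f: ⊤}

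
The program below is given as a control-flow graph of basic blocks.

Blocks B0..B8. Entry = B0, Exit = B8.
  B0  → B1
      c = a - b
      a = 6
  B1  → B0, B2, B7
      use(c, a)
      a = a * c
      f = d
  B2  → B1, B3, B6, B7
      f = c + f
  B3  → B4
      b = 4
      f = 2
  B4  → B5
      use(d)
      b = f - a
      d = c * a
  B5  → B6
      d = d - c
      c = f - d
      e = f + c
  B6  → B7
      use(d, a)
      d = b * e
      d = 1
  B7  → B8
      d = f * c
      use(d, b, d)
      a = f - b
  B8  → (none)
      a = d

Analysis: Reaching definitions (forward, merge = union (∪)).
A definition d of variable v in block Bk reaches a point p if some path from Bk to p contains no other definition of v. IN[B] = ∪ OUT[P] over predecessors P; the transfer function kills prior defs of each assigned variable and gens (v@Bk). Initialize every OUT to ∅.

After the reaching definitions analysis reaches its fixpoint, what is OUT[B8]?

Answer: {a@B8, b@B4, c@B0, c@B5, d@B7, e@B5, f@B1, f@B2, f@B3}

Derivation:
Fixpoint table:
  B0:  IN={a@B1, c@B0, f@B1}  OUT={a@B0, c@B0, f@B1}
  B1:  IN={a@B0, a@B1, c@B0, f@B1, f@B2}  OUT={a@B1, c@B0, f@B1}
  B2:  IN={a@B1, c@B0, f@B1}  OUT={a@B1, c@B0, f@B2}
  B3:  IN={a@B1, c@B0, f@B2}  OUT={a@B1, b@B3, c@B0, f@B3}
  B4:  IN={a@B1, b@B3, c@B0, f@B3}  OUT={a@B1, b@B4, c@B0, d@B4, f@B3}
  B5:  IN={a@B1, b@B4, c@B0, d@B4, f@B3}  OUT={a@B1, b@B4, c@B5, d@B5, e@B5, f@B3}
  B6:  IN={a@B1, b@B4, c@B0, c@B5, d@B5, e@B5, f@B2, f@B3}  OUT={a@B1, b@B4, c@B0, c@B5, d@B6, e@B5, f@B2, f@B3}
  B7:  IN={a@B1, b@B4, c@B0, c@B5, d@B6, e@B5, f@B1, f@B2, f@B3}  OUT={a@B7, b@B4, c@B0, c@B5, d@B7, e@B5, f@B1, f@B2, f@B3}
  B8:  IN={a@B7, b@B4, c@B0, c@B5, d@B7, e@B5, f@B1, f@B2, f@B3}  OUT={a@B8, b@B4, c@B0, c@B5, d@B7, e@B5, f@B1, f@B2, f@B3}

Merge at B8: IN[B8] = OUT[B7] = {a@B7, b@B4, c@B0, c@B5, d@B7, e@B5, f@B1, f@B2, f@B3}
Applying B8's transfer function to that IN value gives OUT[B8] (row B8 above).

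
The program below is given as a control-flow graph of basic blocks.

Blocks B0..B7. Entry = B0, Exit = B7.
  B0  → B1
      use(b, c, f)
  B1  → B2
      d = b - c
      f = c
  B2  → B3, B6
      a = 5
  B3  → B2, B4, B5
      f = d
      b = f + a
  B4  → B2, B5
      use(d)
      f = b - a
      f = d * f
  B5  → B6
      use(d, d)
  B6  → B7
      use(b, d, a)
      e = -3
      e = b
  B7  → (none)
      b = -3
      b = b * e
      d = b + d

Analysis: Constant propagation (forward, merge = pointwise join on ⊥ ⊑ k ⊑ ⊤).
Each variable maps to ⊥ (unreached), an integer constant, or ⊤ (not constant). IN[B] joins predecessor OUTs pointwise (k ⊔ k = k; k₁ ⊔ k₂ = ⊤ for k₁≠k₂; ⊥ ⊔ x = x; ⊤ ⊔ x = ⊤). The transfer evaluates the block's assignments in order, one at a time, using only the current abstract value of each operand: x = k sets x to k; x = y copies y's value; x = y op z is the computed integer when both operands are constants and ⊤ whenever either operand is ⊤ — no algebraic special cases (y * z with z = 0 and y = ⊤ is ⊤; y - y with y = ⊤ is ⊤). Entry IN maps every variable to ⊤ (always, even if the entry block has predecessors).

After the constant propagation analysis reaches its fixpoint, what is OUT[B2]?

Answer: {a: 5, b: ⊤, c: ⊤, d: ⊤, e: ⊤, f: ⊤}

Working:
Fixpoint table:
  B0:   IN=(all ⊤)   OUT=(all ⊤)
  B1:   IN=(all ⊤)   OUT=(all ⊤)
  B2:   IN=(all ⊤)   OUT={a:5; rest ⊤}
  B3:   IN={a:5; rest ⊤}   OUT={a:5; rest ⊤}
  B4:   IN={a:5; rest ⊤}   OUT={a:5; rest ⊤}
  B5:   IN={a:5; rest ⊤}   OUT={a:5; rest ⊤}
  B6:   IN={a:5; rest ⊤}   OUT={a:5; rest ⊤}
  B7:   IN={a:5; rest ⊤}   OUT={a:5; rest ⊤}

Merge at B2: IN[B2] = OUT[B1] ⊔ OUT[B3] ⊔ OUT[B4] = {a: ⊤, b: ⊤, c: ⊤, d: ⊤, e: ⊤, f: ⊤}
Applying B2's transfer function to that IN value gives OUT[B2] (row B2 above).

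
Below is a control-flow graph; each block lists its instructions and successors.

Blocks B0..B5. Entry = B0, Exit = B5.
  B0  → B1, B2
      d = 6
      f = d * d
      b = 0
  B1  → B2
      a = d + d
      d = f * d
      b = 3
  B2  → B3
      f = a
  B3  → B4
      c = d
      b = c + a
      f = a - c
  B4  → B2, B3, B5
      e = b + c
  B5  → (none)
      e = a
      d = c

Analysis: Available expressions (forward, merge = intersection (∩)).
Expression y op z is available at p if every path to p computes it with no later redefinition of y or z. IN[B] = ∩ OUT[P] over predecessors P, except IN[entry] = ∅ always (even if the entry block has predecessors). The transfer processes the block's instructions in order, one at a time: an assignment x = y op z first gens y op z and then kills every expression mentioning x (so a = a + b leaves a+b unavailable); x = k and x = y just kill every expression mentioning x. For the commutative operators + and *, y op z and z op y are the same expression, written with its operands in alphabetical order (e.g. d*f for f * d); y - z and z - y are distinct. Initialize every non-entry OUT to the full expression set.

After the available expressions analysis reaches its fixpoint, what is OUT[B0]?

Fixpoint table:
  B0:   IN={}   OUT={d*d}
  B1:   IN={d*d}   OUT={}
  B2:   IN={}   OUT={}
  B3:   IN={}   OUT={a+c, a-c}
  B4:   IN={a+c, a-c}   OUT={a+c, a-c, b+c}
  B5:   IN={a+c, a-c, b+c}   OUT={a+c, a-c, b+c}

B0 is the boundary node: IN[B0] = {}
Applying B0's transfer function to that IN value gives OUT[B0] (row B0 above).

Answer: {d*d}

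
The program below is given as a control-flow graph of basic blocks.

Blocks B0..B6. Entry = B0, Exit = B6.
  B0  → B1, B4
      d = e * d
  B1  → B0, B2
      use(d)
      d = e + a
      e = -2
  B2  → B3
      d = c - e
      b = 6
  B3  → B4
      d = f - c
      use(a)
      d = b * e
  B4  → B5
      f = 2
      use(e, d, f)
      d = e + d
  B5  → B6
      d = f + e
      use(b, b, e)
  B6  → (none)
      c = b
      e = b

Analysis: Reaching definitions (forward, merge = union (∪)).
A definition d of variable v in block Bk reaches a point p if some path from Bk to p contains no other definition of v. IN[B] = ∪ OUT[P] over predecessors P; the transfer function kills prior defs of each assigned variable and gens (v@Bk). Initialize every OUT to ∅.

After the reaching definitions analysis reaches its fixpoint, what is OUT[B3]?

Answer: {b@B2, d@B3, e@B1}

Working:
Fixpoint table:
  B0:   IN={d@B1, e@B1}   OUT={d@B0, e@B1}
  B1:   IN={d@B0, e@B1}   OUT={d@B1, e@B1}
  B2:   IN={d@B1, e@B1}   OUT={b@B2, d@B2, e@B1}
  B3:   IN={b@B2, d@B2, e@B1}   OUT={b@B2, d@B3, e@B1}
  B4:   IN={b@B2, d@B0, d@B3, e@B1}   OUT={b@B2, d@B4, e@B1, f@B4}
  B5:   IN={b@B2, d@B4, e@B1, f@B4}   OUT={b@B2, d@B5, e@B1, f@B4}
  B6:   IN={b@B2, d@B5, e@B1, f@B4}   OUT={b@B2, c@B6, d@B5, e@B6, f@B4}

Merge at B3: IN[B3] = OUT[B2] = {b@B2, d@B2, e@B1}
Applying B3's transfer function to that IN value gives OUT[B3] (row B3 above).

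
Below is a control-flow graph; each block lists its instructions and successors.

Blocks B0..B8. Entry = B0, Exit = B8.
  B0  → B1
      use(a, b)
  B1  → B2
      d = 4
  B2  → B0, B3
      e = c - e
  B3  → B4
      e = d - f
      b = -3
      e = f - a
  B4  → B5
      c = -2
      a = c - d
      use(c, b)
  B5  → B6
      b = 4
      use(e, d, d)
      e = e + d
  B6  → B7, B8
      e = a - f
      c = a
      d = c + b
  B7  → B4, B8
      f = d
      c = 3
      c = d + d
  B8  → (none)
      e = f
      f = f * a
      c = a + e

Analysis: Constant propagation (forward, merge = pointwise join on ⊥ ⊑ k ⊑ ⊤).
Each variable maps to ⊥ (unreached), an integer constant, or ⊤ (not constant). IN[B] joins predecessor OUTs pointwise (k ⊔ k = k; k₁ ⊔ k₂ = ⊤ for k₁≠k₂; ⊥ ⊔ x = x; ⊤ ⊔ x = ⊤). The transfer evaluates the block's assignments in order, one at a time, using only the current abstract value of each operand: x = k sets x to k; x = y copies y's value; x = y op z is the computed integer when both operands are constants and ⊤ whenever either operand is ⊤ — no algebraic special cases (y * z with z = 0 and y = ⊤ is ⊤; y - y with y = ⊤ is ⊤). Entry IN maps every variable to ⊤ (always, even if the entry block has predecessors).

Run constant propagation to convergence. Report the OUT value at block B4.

Converged values:
  B0:  IN=(all ⊤)  OUT=(all ⊤)
  B1:  IN=(all ⊤)  OUT={d:4; rest ⊤}
  B2:  IN={d:4; rest ⊤}  OUT={d:4; rest ⊤}
  B3:  IN={d:4; rest ⊤}  OUT={b:-3, d:4; rest ⊤}
  B4:  IN=(all ⊤)  OUT={c:-2; rest ⊤}
  B5:  IN={c:-2; rest ⊤}  OUT={b:4, c:-2; rest ⊤}
  B6:  IN={b:4, c:-2; rest ⊤}  OUT={b:4; rest ⊤}
  B7:  IN={b:4; rest ⊤}  OUT={b:4; rest ⊤}
  B8:  IN={b:4; rest ⊤}  OUT={b:4; rest ⊤}

Merge at B4: IN[B4] = OUT[B3] ⊔ OUT[B7] = {a: ⊤, b: ⊤, c: ⊤, d: ⊤, e: ⊤, f: ⊤}
Applying B4's transfer function to that IN value gives OUT[B4] (row B4 above).

Answer: {a: ⊤, b: ⊤, c: -2, d: ⊤, e: ⊤, f: ⊤}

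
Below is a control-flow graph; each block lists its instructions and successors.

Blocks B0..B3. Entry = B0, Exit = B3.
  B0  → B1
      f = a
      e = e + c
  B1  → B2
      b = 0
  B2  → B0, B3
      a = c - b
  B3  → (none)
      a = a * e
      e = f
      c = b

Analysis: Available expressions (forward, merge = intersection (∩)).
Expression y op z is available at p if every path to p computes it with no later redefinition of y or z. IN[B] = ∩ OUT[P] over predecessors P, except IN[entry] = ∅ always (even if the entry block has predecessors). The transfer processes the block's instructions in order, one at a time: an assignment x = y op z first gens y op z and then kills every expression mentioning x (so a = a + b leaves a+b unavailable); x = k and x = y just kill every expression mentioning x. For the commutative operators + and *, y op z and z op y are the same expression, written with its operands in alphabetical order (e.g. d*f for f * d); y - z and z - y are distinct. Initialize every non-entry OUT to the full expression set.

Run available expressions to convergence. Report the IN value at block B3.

Answer: {c-b}

Derivation:
Fixpoint table:
  B0:  IN={}  OUT={}
  B1:  IN={}  OUT={}
  B2:  IN={}  OUT={c-b}
  B3:  IN={c-b}  OUT={}

Merge at B3: IN[B3] = OUT[B2] = {c-b}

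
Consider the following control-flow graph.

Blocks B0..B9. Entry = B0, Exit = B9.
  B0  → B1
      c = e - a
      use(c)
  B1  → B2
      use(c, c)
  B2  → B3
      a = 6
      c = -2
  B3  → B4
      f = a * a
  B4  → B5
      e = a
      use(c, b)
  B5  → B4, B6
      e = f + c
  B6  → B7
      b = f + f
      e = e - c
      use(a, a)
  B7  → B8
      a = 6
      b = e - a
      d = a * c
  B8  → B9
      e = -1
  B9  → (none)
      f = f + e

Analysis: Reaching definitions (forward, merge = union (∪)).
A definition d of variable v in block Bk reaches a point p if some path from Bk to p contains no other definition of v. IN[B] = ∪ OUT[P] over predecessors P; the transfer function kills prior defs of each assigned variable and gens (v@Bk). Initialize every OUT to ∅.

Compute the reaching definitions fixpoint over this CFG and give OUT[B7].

Fixpoint table:
  B0: | IN={} | OUT={c@B0}
  B1: | IN={c@B0} | OUT={c@B0}
  B2: | IN={c@B0} | OUT={a@B2, c@B2}
  B3: | IN={a@B2, c@B2} | OUT={a@B2, c@B2, f@B3}
  B4: | IN={a@B2, c@B2, e@B5, f@B3} | OUT={a@B2, c@B2, e@B4, f@B3}
  B5: | IN={a@B2, c@B2, e@B4, f@B3} | OUT={a@B2, c@B2, e@B5, f@B3}
  B6: | IN={a@B2, c@B2, e@B5, f@B3} | OUT={a@B2, b@B6, c@B2, e@B6, f@B3}
  B7: | IN={a@B2, b@B6, c@B2, e@B6, f@B3} | OUT={a@B7, b@B7, c@B2, d@B7, e@B6, f@B3}
  B8: | IN={a@B7, b@B7, c@B2, d@B7, e@B6, f@B3} | OUT={a@B7, b@B7, c@B2, d@B7, e@B8, f@B3}
  B9: | IN={a@B7, b@B7, c@B2, d@B7, e@B8, f@B3} | OUT={a@B7, b@B7, c@B2, d@B7, e@B8, f@B9}

Merge at B7: IN[B7] = OUT[B6] = {a@B2, b@B6, c@B2, e@B6, f@B3}
Applying B7's transfer function to that IN value gives OUT[B7] (row B7 above).

Answer: {a@B7, b@B7, c@B2, d@B7, e@B6, f@B3}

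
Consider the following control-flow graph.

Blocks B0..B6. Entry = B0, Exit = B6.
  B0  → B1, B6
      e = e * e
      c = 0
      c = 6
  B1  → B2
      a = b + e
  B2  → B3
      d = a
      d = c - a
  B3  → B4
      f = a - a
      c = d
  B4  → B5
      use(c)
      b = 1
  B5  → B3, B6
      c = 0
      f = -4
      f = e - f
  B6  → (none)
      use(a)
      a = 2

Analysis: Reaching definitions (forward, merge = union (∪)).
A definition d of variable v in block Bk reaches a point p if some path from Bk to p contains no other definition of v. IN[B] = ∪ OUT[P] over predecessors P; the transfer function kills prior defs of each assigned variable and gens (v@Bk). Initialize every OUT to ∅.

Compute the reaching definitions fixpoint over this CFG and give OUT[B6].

Answer: {a@B6, b@B4, c@B0, c@B5, d@B2, e@B0, f@B5}

Working:
Converged values:
  B0:  IN={}  OUT={c@B0, e@B0}
  B1:  IN={c@B0, e@B0}  OUT={a@B1, c@B0, e@B0}
  B2:  IN={a@B1, c@B0, e@B0}  OUT={a@B1, c@B0, d@B2, e@B0}
  B3:  IN={a@B1, b@B4, c@B0, c@B5, d@B2, e@B0, f@B5}  OUT={a@B1, b@B4, c@B3, d@B2, e@B0, f@B3}
  B4:  IN={a@B1, b@B4, c@B3, d@B2, e@B0, f@B3}  OUT={a@B1, b@B4, c@B3, d@B2, e@B0, f@B3}
  B5:  IN={a@B1, b@B4, c@B3, d@B2, e@B0, f@B3}  OUT={a@B1, b@B4, c@B5, d@B2, e@B0, f@B5}
  B6:  IN={a@B1, b@B4, c@B0, c@B5, d@B2, e@B0, f@B5}  OUT={a@B6, b@B4, c@B0, c@B5, d@B2, e@B0, f@B5}

Merge at B6: IN[B6] = OUT[B0] ⊔ OUT[B5] = {a@B1, b@B4, c@B0, c@B5, d@B2, e@B0, f@B5}
Applying B6's transfer function to that IN value gives OUT[B6] (row B6 above).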